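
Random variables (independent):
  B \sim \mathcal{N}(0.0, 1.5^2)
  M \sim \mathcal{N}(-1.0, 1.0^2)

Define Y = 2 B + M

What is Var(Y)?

For independent RVs: Var(aX + bY) = a²Var(X) + b²Var(Y)
Var(B) = 2.25
Var(M) = 1
Var(Y) = 2²*2.25 + 1²*1
= 4*2.25 + 1*1 = 10

10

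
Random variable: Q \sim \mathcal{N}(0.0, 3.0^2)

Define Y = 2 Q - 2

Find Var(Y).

For Y = aQ + b: Var(Y) = a² * Var(Q)
Var(Q) = 3.0^2 = 9
Var(Y) = 2² * 9 = 4 * 9 = 36

36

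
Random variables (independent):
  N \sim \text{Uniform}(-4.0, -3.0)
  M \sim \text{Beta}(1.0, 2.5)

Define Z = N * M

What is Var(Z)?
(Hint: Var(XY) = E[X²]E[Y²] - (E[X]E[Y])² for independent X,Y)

Var(XY) = E[X²]E[Y²] - (E[X]E[Y])²
E[N] = -3.5, Var(N) = 0.083333333
E[M] = 0.28571429, Var(M) = 0.045351474
E[N²] = 0.083333333 + (-3.5)² = 12.333333
E[M²] = 0.045351474 + 0.28571429² = 0.12698413
Var(Z) = 12.333333*0.12698413 - (-3.5*0.28571429)²
= 1.5661376 - 1 = 0.56613757

0.56613757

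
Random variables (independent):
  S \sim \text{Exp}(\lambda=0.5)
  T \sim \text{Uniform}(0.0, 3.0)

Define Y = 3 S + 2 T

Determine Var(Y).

For independent RVs: Var(aX + bY) = a²Var(X) + b²Var(Y)
Var(S) = 4
Var(T) = 0.75
Var(Y) = 3²*4 + 2²*0.75
= 9*4 + 4*0.75 = 39

39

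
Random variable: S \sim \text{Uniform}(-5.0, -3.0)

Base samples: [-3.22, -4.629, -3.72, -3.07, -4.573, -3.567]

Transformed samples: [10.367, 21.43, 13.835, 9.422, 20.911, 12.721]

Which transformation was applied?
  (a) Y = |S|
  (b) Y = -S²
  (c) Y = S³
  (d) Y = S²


Checking option (d) Y = S²:
  S = -3.22 -> Y = 10.367 ✓
  S = -4.629 -> Y = 21.43 ✓
  S = -3.72 -> Y = 13.835 ✓
All samples match this transformation.

(d) S²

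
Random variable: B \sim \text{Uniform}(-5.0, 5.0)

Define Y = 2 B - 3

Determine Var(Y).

For Y = aB + b: Var(Y) = a² * Var(B)
Var(B) = (5 + 5)^2/12 = 8.3333333
Var(Y) = 2² * 8.3333333 = 4 * 8.3333333 = 33.333333

33.333333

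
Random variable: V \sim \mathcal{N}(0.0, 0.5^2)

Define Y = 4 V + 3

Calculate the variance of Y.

For Y = aV + b: Var(Y) = a² * Var(V)
Var(V) = 0.5^2 = 0.25
Var(Y) = 4² * 0.25 = 16 * 0.25 = 4

4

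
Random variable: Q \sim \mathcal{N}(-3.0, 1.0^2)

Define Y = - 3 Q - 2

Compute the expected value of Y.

For Y = -3Q - 2:
E[Y] = -3 * E[Q] - 2
E[Q] = -3.0 = -3
E[Y] = -3 * (-3) - 2 = 7

7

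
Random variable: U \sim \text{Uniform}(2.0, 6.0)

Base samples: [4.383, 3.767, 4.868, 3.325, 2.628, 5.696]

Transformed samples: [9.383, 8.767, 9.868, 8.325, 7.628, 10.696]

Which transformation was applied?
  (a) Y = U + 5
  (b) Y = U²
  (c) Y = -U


Checking option (a) Y = U + 5:
  U = 4.383 -> Y = 9.383 ✓
  U = 3.767 -> Y = 8.767 ✓
  U = 4.868 -> Y = 9.868 ✓
All samples match this transformation.

(a) U + 5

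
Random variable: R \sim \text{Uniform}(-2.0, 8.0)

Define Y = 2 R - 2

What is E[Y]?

For Y = 2R - 2:
E[Y] = 2 * E[R] - 2
E[R] = (-2 + 8)/2 = 3
E[Y] = 2 * 3 - 2 = 4

4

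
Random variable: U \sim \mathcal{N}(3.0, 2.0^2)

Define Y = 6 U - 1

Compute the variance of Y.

For Y = aU + b: Var(Y) = a² * Var(U)
Var(U) = 2.0^2 = 4
Var(Y) = 6² * 4 = 36 * 4 = 144

144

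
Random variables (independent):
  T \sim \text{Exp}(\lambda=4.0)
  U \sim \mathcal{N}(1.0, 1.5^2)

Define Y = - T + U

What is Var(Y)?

For independent RVs: Var(aX + bY) = a²Var(X) + b²Var(Y)
Var(T) = 0.0625
Var(U) = 2.25
Var(Y) = (-1)²*0.0625 + 1²*2.25
= 1*0.0625 + 1*2.25 = 2.3125

2.3125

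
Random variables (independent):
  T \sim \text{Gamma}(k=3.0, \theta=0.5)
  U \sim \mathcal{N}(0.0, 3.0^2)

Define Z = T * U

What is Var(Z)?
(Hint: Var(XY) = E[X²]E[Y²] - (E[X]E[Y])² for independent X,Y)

Var(XY) = E[X²]E[Y²] - (E[X]E[Y])²
E[T] = 1.5, Var(T) = 0.75
E[U] = 0, Var(U) = 9
E[T²] = 0.75 + 1.5² = 3
E[U²] = 9 + 0² = 9
Var(Z) = 3*9 - (1.5*0)²
= 27 - 0 = 27

27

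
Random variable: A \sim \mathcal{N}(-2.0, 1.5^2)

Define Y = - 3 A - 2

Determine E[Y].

For Y = -3A - 2:
E[Y] = -3 * E[A] - 2
E[A] = -2.0 = -2
E[Y] = -3 * (-2) - 2 = 4

4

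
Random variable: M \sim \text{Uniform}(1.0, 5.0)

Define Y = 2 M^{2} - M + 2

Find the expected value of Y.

E[Y] = 2*E[M²] - 1*E[M] + 2
E[M] = 3
E[M²] = Var(M) + (E[M])² = 1.3333333 + 9 = 10.333333
E[Y] = 2*10.333333 - 1*3 + 2 = 19.666667

19.666667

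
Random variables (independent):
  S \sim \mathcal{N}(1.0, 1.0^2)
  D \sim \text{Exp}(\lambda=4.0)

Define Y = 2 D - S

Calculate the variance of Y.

For independent RVs: Var(aX + bY) = a²Var(X) + b²Var(Y)
Var(S) = 1
Var(D) = 0.0625
Var(Y) = (-1)²*1 + 2²*0.0625
= 1*1 + 4*0.0625 = 1.25

1.25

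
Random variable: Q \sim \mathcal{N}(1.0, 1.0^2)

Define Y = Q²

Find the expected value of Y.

Using E[X²] = Var(X) + (E[X])²:
E[Q] = 1
Var(Q) = 1.0^2 = 1
E[Q²] = 1 + 1² = 1 + 1 = 2

2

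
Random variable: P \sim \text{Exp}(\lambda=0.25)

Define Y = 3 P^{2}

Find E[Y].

E[Y] = 3*E[P²]
E[P] = 4
E[P²] = Var(P) + (E[P])² = 16 + 16 = 32
E[Y] = 3*32 = 96

96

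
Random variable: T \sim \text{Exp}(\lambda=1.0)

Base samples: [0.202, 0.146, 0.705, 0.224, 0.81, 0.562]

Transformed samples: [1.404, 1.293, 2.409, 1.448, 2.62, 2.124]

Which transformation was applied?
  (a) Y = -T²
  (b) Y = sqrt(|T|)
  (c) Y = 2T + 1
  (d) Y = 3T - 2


Checking option (c) Y = 2T + 1:
  T = 0.202 -> Y = 1.404 ✓
  T = 0.146 -> Y = 1.293 ✓
  T = 0.705 -> Y = 2.409 ✓
All samples match this transformation.

(c) 2T + 1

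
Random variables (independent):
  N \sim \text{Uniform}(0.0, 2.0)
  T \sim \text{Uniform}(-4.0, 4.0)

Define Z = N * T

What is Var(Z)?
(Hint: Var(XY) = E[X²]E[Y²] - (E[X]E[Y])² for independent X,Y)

Var(XY) = E[X²]E[Y²] - (E[X]E[Y])²
E[N] = 1, Var(N) = 0.33333333
E[T] = 0, Var(T) = 5.3333333
E[N²] = 0.33333333 + 1² = 1.3333333
E[T²] = 5.3333333 + 0² = 5.3333333
Var(Z) = 1.3333333*5.3333333 - (1*0)²
= 7.1111111 - 0 = 7.1111111

7.1111111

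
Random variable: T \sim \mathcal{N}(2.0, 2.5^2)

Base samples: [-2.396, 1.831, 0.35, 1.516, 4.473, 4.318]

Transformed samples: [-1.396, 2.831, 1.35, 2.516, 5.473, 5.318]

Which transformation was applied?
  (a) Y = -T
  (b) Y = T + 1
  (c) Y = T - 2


Checking option (b) Y = T + 1:
  T = -2.396 -> Y = -1.396 ✓
  T = 1.831 -> Y = 2.831 ✓
  T = 0.35 -> Y = 1.35 ✓
All samples match this transformation.

(b) T + 1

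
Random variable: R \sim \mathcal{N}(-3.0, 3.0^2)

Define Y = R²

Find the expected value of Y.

Using E[X²] = Var(X) + (E[X])²:
E[R] = -3
Var(R) = 3.0^2 = 9
E[R²] = 9 + (-3)² = 9 + 9 = 18

18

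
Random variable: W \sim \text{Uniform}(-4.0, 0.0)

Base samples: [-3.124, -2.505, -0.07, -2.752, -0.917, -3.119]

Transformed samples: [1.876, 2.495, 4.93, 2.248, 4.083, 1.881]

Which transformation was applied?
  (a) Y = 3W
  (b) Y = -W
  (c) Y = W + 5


Checking option (c) Y = W + 5:
  W = -3.124 -> Y = 1.876 ✓
  W = -2.505 -> Y = 2.495 ✓
  W = -0.07 -> Y = 4.93 ✓
All samples match this transformation.

(c) W + 5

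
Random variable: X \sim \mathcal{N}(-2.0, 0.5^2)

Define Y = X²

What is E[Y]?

E[X²] = Var(X) + (E[X])² = 0.25 + 4 = 4.25

4.25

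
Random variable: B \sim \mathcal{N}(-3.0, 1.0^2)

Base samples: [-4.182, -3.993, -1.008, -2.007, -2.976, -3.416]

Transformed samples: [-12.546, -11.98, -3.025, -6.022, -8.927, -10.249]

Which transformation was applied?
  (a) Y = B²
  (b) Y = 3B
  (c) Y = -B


Checking option (b) Y = 3B:
  B = -4.182 -> Y = -12.546 ✓
  B = -3.993 -> Y = -11.98 ✓
  B = -1.008 -> Y = -3.025 ✓
All samples match this transformation.

(b) 3B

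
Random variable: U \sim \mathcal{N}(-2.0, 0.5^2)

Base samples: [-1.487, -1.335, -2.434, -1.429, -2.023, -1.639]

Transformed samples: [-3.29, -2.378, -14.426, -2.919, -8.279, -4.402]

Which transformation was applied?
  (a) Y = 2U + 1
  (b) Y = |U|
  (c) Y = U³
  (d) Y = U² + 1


Checking option (c) Y = U³:
  U = -1.487 -> Y = -3.29 ✓
  U = -1.335 -> Y = -2.378 ✓
  U = -2.434 -> Y = -14.426 ✓
All samples match this transformation.

(c) U³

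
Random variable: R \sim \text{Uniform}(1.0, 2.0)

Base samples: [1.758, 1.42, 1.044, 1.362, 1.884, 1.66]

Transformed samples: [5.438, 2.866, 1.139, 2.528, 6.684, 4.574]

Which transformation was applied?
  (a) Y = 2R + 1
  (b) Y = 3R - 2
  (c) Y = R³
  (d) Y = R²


Checking option (c) Y = R³:
  R = 1.758 -> Y = 5.438 ✓
  R = 1.42 -> Y = 2.866 ✓
  R = 1.044 -> Y = 1.139 ✓
All samples match this transformation.

(c) R³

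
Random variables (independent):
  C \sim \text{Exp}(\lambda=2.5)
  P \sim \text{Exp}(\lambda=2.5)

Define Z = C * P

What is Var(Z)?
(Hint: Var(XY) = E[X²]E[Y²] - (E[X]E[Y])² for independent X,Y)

Var(XY) = E[X²]E[Y²] - (E[X]E[Y])²
E[C] = 0.4, Var(C) = 0.16
E[P] = 0.4, Var(P) = 0.16
E[C²] = 0.16 + 0.4² = 0.32
E[P²] = 0.16 + 0.4² = 0.32
Var(Z) = 0.32*0.32 - (0.4*0.4)²
= 0.1024 - 0.0256 = 0.0768

0.0768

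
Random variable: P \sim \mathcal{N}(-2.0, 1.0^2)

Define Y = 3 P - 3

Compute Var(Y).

For Y = aP + b: Var(Y) = a² * Var(P)
Var(P) = 1.0^2 = 1
Var(Y) = 3² * 1 = 9 * 1 = 9

9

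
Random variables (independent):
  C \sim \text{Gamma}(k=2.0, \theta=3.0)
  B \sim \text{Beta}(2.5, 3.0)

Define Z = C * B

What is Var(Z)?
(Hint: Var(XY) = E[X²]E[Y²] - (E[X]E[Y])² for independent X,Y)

Var(XY) = E[X²]E[Y²] - (E[X]E[Y])²
E[C] = 6, Var(C) = 18
E[B] = 0.45454545, Var(B) = 0.038143675
E[C²] = 18 + 6² = 54
E[B²] = 0.038143675 + 0.45454545² = 0.24475524
Var(Z) = 54*0.24475524 - (6*0.45454545)²
= 13.216783 - 7.4380165 = 5.7787667

5.7787667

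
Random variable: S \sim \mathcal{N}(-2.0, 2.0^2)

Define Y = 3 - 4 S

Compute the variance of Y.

For Y = aS + b: Var(Y) = a² * Var(S)
Var(S) = 2.0^2 = 4
Var(Y) = (-4)² * 4 = 16 * 4 = 64

64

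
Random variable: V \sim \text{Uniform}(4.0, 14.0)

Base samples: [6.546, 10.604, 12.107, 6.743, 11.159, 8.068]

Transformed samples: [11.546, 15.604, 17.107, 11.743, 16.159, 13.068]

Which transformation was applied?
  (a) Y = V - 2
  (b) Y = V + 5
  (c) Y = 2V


Checking option (b) Y = V + 5:
  V = 6.546 -> Y = 11.546 ✓
  V = 10.604 -> Y = 15.604 ✓
  V = 12.107 -> Y = 17.107 ✓
All samples match this transformation.

(b) V + 5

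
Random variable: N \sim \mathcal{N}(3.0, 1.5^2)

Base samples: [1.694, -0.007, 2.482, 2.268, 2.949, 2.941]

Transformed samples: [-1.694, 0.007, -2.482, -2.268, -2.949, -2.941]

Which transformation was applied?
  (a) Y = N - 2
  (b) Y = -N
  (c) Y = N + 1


Checking option (b) Y = -N:
  N = 1.694 -> Y = -1.694 ✓
  N = -0.007 -> Y = 0.007 ✓
  N = 2.482 -> Y = -2.482 ✓
All samples match this transformation.

(b) -N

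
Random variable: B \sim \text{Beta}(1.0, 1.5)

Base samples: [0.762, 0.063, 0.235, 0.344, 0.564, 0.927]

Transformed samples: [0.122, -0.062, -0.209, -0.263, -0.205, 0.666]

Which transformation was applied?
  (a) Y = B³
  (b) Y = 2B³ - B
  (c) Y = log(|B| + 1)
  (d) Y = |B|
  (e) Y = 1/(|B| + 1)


Checking option (b) Y = 2B³ - B:
  B = 0.762 -> Y = 0.122 ✓
  B = 0.063 -> Y = -0.062 ✓
  B = 0.235 -> Y = -0.209 ✓
All samples match this transformation.

(b) 2B³ - B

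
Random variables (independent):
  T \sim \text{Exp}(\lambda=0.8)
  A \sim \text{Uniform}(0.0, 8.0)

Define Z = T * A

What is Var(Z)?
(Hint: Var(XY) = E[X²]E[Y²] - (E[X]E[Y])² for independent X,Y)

Var(XY) = E[X²]E[Y²] - (E[X]E[Y])²
E[T] = 1.25, Var(T) = 1.5625
E[A] = 4, Var(A) = 5.3333333
E[T²] = 1.5625 + 1.25² = 3.125
E[A²] = 5.3333333 + 4² = 21.333333
Var(Z) = 3.125*21.333333 - (1.25*4)²
= 66.666667 - 25 = 41.666667

41.666667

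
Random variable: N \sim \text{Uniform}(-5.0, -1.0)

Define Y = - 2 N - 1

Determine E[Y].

For Y = -2N - 1:
E[Y] = -2 * E[N] - 1
E[N] = (-5 - 1)/2 = -3
E[Y] = -2 * (-3) - 1 = 5

5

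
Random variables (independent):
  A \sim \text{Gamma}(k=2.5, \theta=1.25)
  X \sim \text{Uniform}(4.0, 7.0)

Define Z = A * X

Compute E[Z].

For independent RVs: E[XY] = E[X]*E[Y]
E[A] = 3.125
E[X] = 5.5
E[Z] = 3.125 * 5.5 = 17.1875

17.1875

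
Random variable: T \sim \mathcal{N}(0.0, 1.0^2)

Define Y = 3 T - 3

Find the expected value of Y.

For Y = 3T - 3:
E[Y] = 3 * E[T] - 3
E[T] = 0.0 = 0
E[Y] = 3 * 0 - 3 = -3

-3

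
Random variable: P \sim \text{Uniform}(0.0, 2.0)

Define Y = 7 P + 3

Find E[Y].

For Y = 7P + 3:
E[Y] = 7 * E[P] + 3
E[P] = (0 + 2)/2 = 1
E[Y] = 7 * 1 + 3 = 10

10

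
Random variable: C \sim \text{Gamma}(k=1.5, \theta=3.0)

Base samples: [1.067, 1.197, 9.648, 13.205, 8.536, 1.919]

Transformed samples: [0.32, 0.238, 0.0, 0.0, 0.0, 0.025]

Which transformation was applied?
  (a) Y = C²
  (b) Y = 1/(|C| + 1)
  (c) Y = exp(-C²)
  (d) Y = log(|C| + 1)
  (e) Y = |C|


Checking option (c) Y = exp(-C²):
  C = 1.067 -> Y = 0.32 ✓
  C = 1.197 -> Y = 0.238 ✓
  C = 9.648 -> Y = 0.0 ✓
All samples match this transformation.

(c) exp(-C²)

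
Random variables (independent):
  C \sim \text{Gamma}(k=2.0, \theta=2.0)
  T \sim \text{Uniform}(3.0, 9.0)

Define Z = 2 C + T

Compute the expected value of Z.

E[Z] = 2*E[C] + 1*E[T]
E[C] = 4
E[T] = 6
E[Z] = 2*4 + 1*6 = 14

14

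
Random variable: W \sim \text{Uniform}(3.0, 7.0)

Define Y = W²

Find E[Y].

E[W²] = Var(W) + (E[W])² = 1.3333333 + 25 = 26.333333

26.333333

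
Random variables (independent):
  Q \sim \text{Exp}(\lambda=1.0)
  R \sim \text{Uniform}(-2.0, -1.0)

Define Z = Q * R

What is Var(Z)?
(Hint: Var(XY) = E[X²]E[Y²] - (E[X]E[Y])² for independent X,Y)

Var(XY) = E[X²]E[Y²] - (E[X]E[Y])²
E[Q] = 1, Var(Q) = 1
E[R] = -1.5, Var(R) = 0.083333333
E[Q²] = 1 + 1² = 2
E[R²] = 0.083333333 + (-1.5)² = 2.3333333
Var(Z) = 2*2.3333333 - (1*(-1.5))²
= 4.6666667 - 2.25 = 2.4166667

2.4166667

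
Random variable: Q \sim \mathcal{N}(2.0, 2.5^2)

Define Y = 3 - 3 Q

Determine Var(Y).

For Y = aQ + b: Var(Y) = a² * Var(Q)
Var(Q) = 2.5^2 = 6.25
Var(Y) = (-3)² * 6.25 = 9 * 6.25 = 56.25

56.25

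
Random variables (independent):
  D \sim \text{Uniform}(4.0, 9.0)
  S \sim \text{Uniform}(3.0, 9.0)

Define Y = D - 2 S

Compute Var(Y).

For independent RVs: Var(aX + bY) = a²Var(X) + b²Var(Y)
Var(D) = 2.0833333
Var(S) = 3
Var(Y) = 1²*2.0833333 + (-2)²*3
= 1*2.0833333 + 4*3 = 14.083333

14.083333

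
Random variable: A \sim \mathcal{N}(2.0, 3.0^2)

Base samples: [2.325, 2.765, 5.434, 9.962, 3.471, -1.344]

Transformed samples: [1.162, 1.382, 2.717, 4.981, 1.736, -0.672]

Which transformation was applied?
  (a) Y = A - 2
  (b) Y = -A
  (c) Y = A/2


Checking option (c) Y = A/2:
  A = 2.325 -> Y = 1.162 ✓
  A = 2.765 -> Y = 1.382 ✓
  A = 5.434 -> Y = 2.717 ✓
All samples match this transformation.

(c) A/2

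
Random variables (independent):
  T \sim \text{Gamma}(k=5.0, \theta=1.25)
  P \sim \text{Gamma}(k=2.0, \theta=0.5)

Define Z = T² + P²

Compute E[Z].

E[Z] = E[T²] + E[P²]
E[T²] = Var(T) + E[T]² = 7.8125 + 39.0625 = 46.875
E[P²] = Var(P) + E[P]² = 0.5 + 1 = 1.5
E[Z] = 46.875 + 1.5 = 48.375

48.375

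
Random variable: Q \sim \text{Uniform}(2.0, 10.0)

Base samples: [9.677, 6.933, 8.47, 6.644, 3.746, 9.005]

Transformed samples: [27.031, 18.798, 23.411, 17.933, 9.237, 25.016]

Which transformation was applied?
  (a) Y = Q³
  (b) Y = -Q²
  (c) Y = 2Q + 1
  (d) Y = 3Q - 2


Checking option (d) Y = 3Q - 2:
  Q = 9.677 -> Y = 27.031 ✓
  Q = 6.933 -> Y = 18.798 ✓
  Q = 8.47 -> Y = 23.411 ✓
All samples match this transformation.

(d) 3Q - 2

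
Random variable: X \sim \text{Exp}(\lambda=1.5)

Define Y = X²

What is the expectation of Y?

Using E[X²] = Var(X) + (E[X])²:
E[X] = 0.66666667
Var(X) = 1/1.5^2 = 0.44444444
E[X²] = 0.44444444 + 0.66666667² = 0.44444444 + 0.44444444 = 0.88888889

0.88888889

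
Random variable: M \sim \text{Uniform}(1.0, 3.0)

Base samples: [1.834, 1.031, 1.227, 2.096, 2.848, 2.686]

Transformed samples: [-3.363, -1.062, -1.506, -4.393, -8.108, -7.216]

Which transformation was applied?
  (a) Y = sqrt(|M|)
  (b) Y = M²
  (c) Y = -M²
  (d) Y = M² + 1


Checking option (c) Y = -M²:
  M = 1.834 -> Y = -3.363 ✓
  M = 1.031 -> Y = -1.062 ✓
  M = 1.227 -> Y = -1.506 ✓
All samples match this transformation.

(c) -M²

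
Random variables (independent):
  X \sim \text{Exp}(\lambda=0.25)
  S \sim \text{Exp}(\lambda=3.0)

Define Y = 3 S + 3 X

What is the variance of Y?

For independent RVs: Var(aX + bY) = a²Var(X) + b²Var(Y)
Var(X) = 16
Var(S) = 0.11111111
Var(Y) = 3²*16 + 3²*0.11111111
= 9*16 + 9*0.11111111 = 145

145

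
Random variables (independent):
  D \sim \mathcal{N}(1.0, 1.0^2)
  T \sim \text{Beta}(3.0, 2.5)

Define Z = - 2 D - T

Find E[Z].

E[Z] = -2*E[D] - 1*E[T]
E[D] = 1
E[T] = 0.54545455
E[Z] = -2*1 - 1*0.54545455 = -2.5454545

-2.5454545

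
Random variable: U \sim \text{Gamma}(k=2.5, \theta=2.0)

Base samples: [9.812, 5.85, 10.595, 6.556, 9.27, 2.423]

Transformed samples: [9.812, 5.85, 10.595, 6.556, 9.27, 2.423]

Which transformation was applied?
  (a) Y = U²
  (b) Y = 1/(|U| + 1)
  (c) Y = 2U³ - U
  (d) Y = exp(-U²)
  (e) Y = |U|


Checking option (e) Y = |U|:
  U = 9.812 -> Y = 9.812 ✓
  U = 5.85 -> Y = 5.85 ✓
  U = 10.595 -> Y = 10.595 ✓
All samples match this transformation.

(e) |U|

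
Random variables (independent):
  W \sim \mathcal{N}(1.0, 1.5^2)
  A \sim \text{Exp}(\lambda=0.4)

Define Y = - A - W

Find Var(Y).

For independent RVs: Var(aX + bY) = a²Var(X) + b²Var(Y)
Var(W) = 2.25
Var(A) = 6.25
Var(Y) = (-1)²*2.25 + (-1)²*6.25
= 1*2.25 + 1*6.25 = 8.5

8.5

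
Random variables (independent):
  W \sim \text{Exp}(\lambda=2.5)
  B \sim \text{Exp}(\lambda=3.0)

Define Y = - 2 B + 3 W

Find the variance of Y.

For independent RVs: Var(aX + bY) = a²Var(X) + b²Var(Y)
Var(W) = 0.16
Var(B) = 0.11111111
Var(Y) = 3²*0.16 + (-2)²*0.11111111
= 9*0.16 + 4*0.11111111 = 1.8844444

1.8844444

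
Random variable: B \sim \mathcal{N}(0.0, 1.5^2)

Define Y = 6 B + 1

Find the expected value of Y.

For Y = 6B + 1:
E[Y] = 6 * E[B] + 1
E[B] = 0.0 = 0
E[Y] = 6 * 0 + 1 = 1

1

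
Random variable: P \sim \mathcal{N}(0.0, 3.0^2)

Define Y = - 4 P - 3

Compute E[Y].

For Y = -4P - 3:
E[Y] = -4 * E[P] - 3
E[P] = 0.0 = 0
E[Y] = -4 * 0 - 3 = -3

-3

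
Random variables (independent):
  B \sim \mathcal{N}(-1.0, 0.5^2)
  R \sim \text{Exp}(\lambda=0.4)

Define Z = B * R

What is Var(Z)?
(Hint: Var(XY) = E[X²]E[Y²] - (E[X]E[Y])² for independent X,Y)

Var(XY) = E[X²]E[Y²] - (E[X]E[Y])²
E[B] = -1, Var(B) = 0.25
E[R] = 2.5, Var(R) = 6.25
E[B²] = 0.25 + (-1)² = 1.25
E[R²] = 6.25 + 2.5² = 12.5
Var(Z) = 1.25*12.5 - (-1*2.5)²
= 15.625 - 6.25 = 9.375

9.375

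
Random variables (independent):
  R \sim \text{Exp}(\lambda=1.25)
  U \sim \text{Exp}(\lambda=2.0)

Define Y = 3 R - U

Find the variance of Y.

For independent RVs: Var(aX + bY) = a²Var(X) + b²Var(Y)
Var(R) = 0.64
Var(U) = 0.25
Var(Y) = 3²*0.64 + (-1)²*0.25
= 9*0.64 + 1*0.25 = 6.01

6.01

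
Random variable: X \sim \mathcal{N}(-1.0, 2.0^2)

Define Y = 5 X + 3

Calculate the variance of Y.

For Y = aX + b: Var(Y) = a² * Var(X)
Var(X) = 2.0^2 = 4
Var(Y) = 5² * 4 = 25 * 4 = 100

100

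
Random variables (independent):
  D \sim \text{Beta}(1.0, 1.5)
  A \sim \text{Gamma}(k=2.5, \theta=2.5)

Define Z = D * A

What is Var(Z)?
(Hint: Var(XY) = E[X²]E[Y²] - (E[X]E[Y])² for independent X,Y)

Var(XY) = E[X²]E[Y²] - (E[X]E[Y])²
E[D] = 0.4, Var(D) = 0.068571429
E[A] = 6.25, Var(A) = 15.625
E[D²] = 0.068571429 + 0.4² = 0.22857143
E[A²] = 15.625 + 6.25² = 54.6875
Var(Z) = 0.22857143*54.6875 - (0.4*6.25)²
= 12.5 - 6.25 = 6.25

6.25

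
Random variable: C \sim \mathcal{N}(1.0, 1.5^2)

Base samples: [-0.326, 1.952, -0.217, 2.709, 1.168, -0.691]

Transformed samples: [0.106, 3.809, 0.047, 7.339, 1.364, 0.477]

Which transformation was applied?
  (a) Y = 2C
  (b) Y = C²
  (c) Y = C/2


Checking option (b) Y = C²:
  C = -0.326 -> Y = 0.106 ✓
  C = 1.952 -> Y = 3.809 ✓
  C = -0.217 -> Y = 0.047 ✓
All samples match this transformation.

(b) C²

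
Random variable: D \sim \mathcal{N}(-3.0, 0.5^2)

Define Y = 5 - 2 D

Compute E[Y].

For Y = -2D + 5:
E[Y] = -2 * E[D] + 5
E[D] = -3.0 = -3
E[Y] = -2 * (-3) + 5 = 11

11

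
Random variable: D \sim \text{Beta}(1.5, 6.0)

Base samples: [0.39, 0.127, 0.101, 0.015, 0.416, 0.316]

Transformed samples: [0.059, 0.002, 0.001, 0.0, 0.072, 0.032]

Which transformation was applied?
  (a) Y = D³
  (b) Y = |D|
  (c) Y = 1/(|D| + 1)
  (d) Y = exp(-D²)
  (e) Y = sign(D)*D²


Checking option (a) Y = D³:
  D = 0.39 -> Y = 0.059 ✓
  D = 0.127 -> Y = 0.002 ✓
  D = 0.101 -> Y = 0.001 ✓
All samples match this transformation.

(a) D³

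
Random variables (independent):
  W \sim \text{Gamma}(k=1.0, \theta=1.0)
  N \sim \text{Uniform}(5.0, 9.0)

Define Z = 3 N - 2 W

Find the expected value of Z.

E[Z] = -2*E[W] + 3*E[N]
E[W] = 1
E[N] = 7
E[Z] = -2*1 + 3*7 = 19

19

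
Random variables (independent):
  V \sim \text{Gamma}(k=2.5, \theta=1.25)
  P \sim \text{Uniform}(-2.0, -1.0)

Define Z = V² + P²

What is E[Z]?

E[Z] = E[V²] + E[P²]
E[V²] = Var(V) + E[V]² = 3.90625 + 9.765625 = 13.671875
E[P²] = Var(P) + E[P]² = 0.083333333 + 2.25 = 2.3333333
E[Z] = 13.671875 + 2.3333333 = 16.005208

16.005208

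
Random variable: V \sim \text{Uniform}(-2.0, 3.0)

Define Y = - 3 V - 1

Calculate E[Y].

For Y = -3V - 1:
E[Y] = -3 * E[V] - 1
E[V] = (-2 + 3)/2 = 0.5
E[Y] = -3 * 0.5 - 1 = -2.5

-2.5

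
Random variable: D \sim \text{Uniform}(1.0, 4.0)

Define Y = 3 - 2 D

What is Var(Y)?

For Y = aD + b: Var(Y) = a² * Var(D)
Var(D) = (4 - 1)^2/12 = 0.75
Var(Y) = (-2)² * 0.75 = 4 * 0.75 = 3

3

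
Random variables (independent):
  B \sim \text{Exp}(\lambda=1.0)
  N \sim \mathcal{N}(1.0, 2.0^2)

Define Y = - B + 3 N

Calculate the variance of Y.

For independent RVs: Var(aX + bY) = a²Var(X) + b²Var(Y)
Var(B) = 1
Var(N) = 4
Var(Y) = (-1)²*1 + 3²*4
= 1*1 + 9*4 = 37

37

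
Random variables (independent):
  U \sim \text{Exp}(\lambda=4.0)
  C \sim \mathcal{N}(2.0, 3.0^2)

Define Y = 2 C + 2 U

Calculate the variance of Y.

For independent RVs: Var(aX + bY) = a²Var(X) + b²Var(Y)
Var(U) = 0.0625
Var(C) = 9
Var(Y) = 2²*0.0625 + 2²*9
= 4*0.0625 + 4*9 = 36.25

36.25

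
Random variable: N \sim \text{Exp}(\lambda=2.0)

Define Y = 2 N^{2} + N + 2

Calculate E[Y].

E[Y] = 2*E[N²] + 1*E[N] + 2
E[N] = 0.5
E[N²] = Var(N) + (E[N])² = 0.25 + 0.25 = 0.5
E[Y] = 2*0.5 + 1*0.5 + 2 = 3.5

3.5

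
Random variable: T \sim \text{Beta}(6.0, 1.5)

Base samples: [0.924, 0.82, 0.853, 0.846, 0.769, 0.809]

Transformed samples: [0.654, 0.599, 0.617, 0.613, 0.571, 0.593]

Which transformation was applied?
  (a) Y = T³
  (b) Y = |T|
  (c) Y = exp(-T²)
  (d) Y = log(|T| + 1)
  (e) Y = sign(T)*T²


Checking option (d) Y = log(|T| + 1):
  T = 0.924 -> Y = 0.654 ✓
  T = 0.82 -> Y = 0.599 ✓
  T = 0.853 -> Y = 0.617 ✓
All samples match this transformation.

(d) log(|T| + 1)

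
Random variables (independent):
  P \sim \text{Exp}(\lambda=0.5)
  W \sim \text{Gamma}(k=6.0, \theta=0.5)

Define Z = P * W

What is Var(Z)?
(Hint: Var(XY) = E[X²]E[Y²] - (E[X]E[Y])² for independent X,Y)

Var(XY) = E[X²]E[Y²] - (E[X]E[Y])²
E[P] = 2, Var(P) = 4
E[W] = 3, Var(W) = 1.5
E[P²] = 4 + 2² = 8
E[W²] = 1.5 + 3² = 10.5
Var(Z) = 8*10.5 - (2*3)²
= 84 - 36 = 48

48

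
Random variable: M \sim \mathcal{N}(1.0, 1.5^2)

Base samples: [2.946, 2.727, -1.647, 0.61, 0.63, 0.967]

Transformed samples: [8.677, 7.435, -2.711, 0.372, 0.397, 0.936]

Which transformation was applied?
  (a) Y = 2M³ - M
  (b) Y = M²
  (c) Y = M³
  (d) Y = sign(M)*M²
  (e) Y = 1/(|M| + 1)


Checking option (d) Y = sign(M)*M²:
  M = 2.946 -> Y = 8.677 ✓
  M = 2.727 -> Y = 7.435 ✓
  M = -1.647 -> Y = -2.711 ✓
All samples match this transformation.

(d) sign(M)*M²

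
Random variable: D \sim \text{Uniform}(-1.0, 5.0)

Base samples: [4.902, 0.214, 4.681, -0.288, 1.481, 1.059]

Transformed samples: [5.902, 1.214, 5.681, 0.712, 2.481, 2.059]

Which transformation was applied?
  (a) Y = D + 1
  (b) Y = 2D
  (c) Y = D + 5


Checking option (a) Y = D + 1:
  D = 4.902 -> Y = 5.902 ✓
  D = 0.214 -> Y = 1.214 ✓
  D = 4.681 -> Y = 5.681 ✓
All samples match this transformation.

(a) D + 1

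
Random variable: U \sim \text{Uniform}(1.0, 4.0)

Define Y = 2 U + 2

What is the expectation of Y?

For Y = 2U + 2:
E[Y] = 2 * E[U] + 2
E[U] = (1 + 4)/2 = 2.5
E[Y] = 2 * 2.5 + 2 = 7

7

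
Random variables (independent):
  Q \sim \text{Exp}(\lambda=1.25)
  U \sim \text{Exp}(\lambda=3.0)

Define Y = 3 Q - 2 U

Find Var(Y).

For independent RVs: Var(aX + bY) = a²Var(X) + b²Var(Y)
Var(Q) = 0.64
Var(U) = 0.11111111
Var(Y) = 3²*0.64 + (-2)²*0.11111111
= 9*0.64 + 4*0.11111111 = 6.2044444

6.2044444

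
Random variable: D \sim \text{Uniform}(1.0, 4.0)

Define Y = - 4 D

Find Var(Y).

For Y = aD + b: Var(Y) = a² * Var(D)
Var(D) = (4 - 1)^2/12 = 0.75
Var(Y) = (-4)² * 0.75 = 16 * 0.75 = 12

12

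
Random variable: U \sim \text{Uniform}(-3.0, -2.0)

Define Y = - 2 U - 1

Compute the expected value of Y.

For Y = -2U - 1:
E[Y] = -2 * E[U] - 1
E[U] = (-3 - 2)/2 = -2.5
E[Y] = -2 * (-2.5) - 1 = 4

4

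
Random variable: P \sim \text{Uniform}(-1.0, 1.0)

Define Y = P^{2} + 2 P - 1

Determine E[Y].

E[Y] = 1*E[P²] + 2*E[P] - 1
E[P] = 0
E[P²] = Var(P) + (E[P])² = 0.33333333 + 0 = 0.33333333
E[Y] = 1*0.33333333 + 2*0 - 1 = -0.66666667

-0.66666667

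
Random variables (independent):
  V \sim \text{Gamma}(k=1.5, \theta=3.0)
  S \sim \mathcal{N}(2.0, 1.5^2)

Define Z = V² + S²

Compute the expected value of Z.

E[Z] = E[V²] + E[S²]
E[V²] = Var(V) + E[V]² = 13.5 + 20.25 = 33.75
E[S²] = Var(S) + E[S]² = 2.25 + 4 = 6.25
E[Z] = 33.75 + 6.25 = 40

40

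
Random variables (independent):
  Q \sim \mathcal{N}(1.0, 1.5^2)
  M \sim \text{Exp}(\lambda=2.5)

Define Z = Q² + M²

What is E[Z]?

E[Z] = E[Q²] + E[M²]
E[Q²] = Var(Q) + E[Q]² = 2.25 + 1 = 3.25
E[M²] = Var(M) + E[M]² = 0.16 + 0.16 = 0.32
E[Z] = 3.25 + 0.32 = 3.57

3.57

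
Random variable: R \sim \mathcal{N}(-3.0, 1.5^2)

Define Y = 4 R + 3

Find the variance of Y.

For Y = aR + b: Var(Y) = a² * Var(R)
Var(R) = 1.5^2 = 2.25
Var(Y) = 4² * 2.25 = 16 * 2.25 = 36

36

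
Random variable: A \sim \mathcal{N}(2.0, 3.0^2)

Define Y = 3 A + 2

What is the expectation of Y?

For Y = 3A + 2:
E[Y] = 3 * E[A] + 2
E[A] = 2.0 = 2
E[Y] = 3 * 2 + 2 = 8

8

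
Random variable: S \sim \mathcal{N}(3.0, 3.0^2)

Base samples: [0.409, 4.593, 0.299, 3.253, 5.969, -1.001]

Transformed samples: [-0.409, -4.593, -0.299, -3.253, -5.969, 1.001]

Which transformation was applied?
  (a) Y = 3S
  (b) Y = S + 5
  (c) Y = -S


Checking option (c) Y = -S:
  S = 0.409 -> Y = -0.409 ✓
  S = 4.593 -> Y = -4.593 ✓
  S = 0.299 -> Y = -0.299 ✓
All samples match this transformation.

(c) -S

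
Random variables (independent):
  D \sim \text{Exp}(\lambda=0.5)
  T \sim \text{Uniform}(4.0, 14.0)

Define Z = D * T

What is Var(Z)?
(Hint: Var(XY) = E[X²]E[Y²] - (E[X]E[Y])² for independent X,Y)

Var(XY) = E[X²]E[Y²] - (E[X]E[Y])²
E[D] = 2, Var(D) = 4
E[T] = 9, Var(T) = 8.3333333
E[D²] = 4 + 2² = 8
E[T²] = 8.3333333 + 9² = 89.333333
Var(Z) = 8*89.333333 - (2*9)²
= 714.66667 - 324 = 390.66667

390.66667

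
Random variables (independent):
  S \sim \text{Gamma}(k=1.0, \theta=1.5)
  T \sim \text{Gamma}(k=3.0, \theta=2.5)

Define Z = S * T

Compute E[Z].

For independent RVs: E[XY] = E[X]*E[Y]
E[S] = 1.5
E[T] = 7.5
E[Z] = 1.5 * 7.5 = 11.25

11.25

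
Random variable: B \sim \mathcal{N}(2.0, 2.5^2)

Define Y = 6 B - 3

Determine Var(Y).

For Y = aB + b: Var(Y) = a² * Var(B)
Var(B) = 2.5^2 = 6.25
Var(Y) = 6² * 6.25 = 36 * 6.25 = 225

225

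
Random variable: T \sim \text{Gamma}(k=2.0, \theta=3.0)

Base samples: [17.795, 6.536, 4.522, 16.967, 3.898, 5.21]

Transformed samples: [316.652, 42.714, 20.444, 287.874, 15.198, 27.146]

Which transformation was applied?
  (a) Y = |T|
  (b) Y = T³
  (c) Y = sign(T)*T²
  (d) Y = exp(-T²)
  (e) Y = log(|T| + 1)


Checking option (c) Y = sign(T)*T²:
  T = 17.795 -> Y = 316.652 ✓
  T = 6.536 -> Y = 42.714 ✓
  T = 4.522 -> Y = 20.444 ✓
All samples match this transformation.

(c) sign(T)*T²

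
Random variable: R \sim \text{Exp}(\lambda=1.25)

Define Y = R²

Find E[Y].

Using E[X²] = Var(X) + (E[X])²:
E[R] = 0.8
Var(R) = 1/1.25^2 = 0.64
E[R²] = 0.64 + 0.8² = 0.64 + 0.64 = 1.28

1.28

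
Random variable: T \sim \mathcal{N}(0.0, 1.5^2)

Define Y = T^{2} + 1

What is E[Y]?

E[Y] = 1*E[T²] + 1
E[T] = 0
E[T²] = Var(T) + (E[T])² = 2.25 + 0 = 2.25
E[Y] = 1*2.25 + 1 = 3.25

3.25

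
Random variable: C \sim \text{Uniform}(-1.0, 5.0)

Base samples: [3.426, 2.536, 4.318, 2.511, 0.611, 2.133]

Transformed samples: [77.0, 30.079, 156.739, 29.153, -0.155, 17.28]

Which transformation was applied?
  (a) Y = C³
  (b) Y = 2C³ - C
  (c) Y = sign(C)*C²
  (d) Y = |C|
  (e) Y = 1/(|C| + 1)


Checking option (b) Y = 2C³ - C:
  C = 3.426 -> Y = 77.0 ✓
  C = 2.536 -> Y = 30.079 ✓
  C = 4.318 -> Y = 156.739 ✓
All samples match this transformation.

(b) 2C³ - C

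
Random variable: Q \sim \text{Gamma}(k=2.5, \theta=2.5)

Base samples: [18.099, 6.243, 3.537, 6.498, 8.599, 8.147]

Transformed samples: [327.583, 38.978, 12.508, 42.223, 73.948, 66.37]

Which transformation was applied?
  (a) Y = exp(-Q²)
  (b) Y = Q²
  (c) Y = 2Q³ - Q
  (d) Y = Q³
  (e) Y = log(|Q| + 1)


Checking option (b) Y = Q²:
  Q = 18.099 -> Y = 327.583 ✓
  Q = 6.243 -> Y = 38.978 ✓
  Q = 3.537 -> Y = 12.508 ✓
All samples match this transformation.

(b) Q²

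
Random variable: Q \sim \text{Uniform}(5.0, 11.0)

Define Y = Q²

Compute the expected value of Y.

E[Q²] = Var(Q) + (E[Q])² = 3 + 64 = 67

67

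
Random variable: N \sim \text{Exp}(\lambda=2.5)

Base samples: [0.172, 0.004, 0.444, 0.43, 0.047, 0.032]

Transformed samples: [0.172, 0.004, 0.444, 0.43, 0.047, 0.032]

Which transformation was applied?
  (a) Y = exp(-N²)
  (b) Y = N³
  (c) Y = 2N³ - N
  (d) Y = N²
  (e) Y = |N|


Checking option (e) Y = |N|:
  N = 0.172 -> Y = 0.172 ✓
  N = 0.004 -> Y = 0.004 ✓
  N = 0.444 -> Y = 0.444 ✓
All samples match this transformation.

(e) |N|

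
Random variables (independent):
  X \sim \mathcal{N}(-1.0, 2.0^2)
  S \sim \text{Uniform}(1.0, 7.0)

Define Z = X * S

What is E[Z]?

For independent RVs: E[XY] = E[X]*E[Y]
E[X] = -1
E[S] = 4
E[Z] = -1 * 4 = -4

-4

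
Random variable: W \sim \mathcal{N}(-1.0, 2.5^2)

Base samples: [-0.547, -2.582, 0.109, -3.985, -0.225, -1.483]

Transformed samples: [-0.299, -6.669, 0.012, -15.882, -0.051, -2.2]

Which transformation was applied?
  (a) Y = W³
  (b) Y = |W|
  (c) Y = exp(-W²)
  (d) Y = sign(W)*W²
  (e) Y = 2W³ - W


Checking option (d) Y = sign(W)*W²:
  W = -0.547 -> Y = -0.299 ✓
  W = -2.582 -> Y = -6.669 ✓
  W = 0.109 -> Y = 0.012 ✓
All samples match this transformation.

(d) sign(W)*W²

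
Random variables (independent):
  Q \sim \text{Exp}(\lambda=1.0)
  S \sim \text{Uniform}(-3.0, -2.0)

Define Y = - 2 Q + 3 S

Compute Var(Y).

For independent RVs: Var(aX + bY) = a²Var(X) + b²Var(Y)
Var(Q) = 1
Var(S) = 0.083333333
Var(Y) = (-2)²*1 + 3²*0.083333333
= 4*1 + 9*0.083333333 = 4.75

4.75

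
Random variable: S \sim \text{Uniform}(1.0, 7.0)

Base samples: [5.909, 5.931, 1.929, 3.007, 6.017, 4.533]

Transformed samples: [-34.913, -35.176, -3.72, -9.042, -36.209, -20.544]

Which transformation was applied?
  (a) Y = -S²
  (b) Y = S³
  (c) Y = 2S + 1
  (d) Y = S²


Checking option (a) Y = -S²:
  S = 5.909 -> Y = -34.913 ✓
  S = 5.931 -> Y = -35.176 ✓
  S = 1.929 -> Y = -3.72 ✓
All samples match this transformation.

(a) -S²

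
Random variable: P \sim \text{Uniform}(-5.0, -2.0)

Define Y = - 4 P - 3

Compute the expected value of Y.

For Y = -4P - 3:
E[Y] = -4 * E[P] - 3
E[P] = (-5 - 2)/2 = -3.5
E[Y] = -4 * (-3.5) - 3 = 11

11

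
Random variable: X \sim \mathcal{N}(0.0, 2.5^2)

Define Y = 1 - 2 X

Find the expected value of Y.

For Y = -2X + 1:
E[Y] = -2 * E[X] + 1
E[X] = 0.0 = 0
E[Y] = -2 * 0 + 1 = 1

1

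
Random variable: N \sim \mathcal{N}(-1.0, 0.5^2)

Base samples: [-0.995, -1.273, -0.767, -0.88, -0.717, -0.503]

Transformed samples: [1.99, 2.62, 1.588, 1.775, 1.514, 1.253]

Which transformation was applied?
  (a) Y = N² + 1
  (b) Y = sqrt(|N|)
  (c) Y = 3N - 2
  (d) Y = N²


Checking option (a) Y = N² + 1:
  N = -0.995 -> Y = 1.99 ✓
  N = -1.273 -> Y = 2.62 ✓
  N = -0.767 -> Y = 1.588 ✓
All samples match this transformation.

(a) N² + 1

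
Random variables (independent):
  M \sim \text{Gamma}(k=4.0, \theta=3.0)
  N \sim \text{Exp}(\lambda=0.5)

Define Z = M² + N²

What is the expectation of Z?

E[Z] = E[M²] + E[N²]
E[M²] = Var(M) + E[M]² = 36 + 144 = 180
E[N²] = Var(N) + E[N]² = 4 + 4 = 8
E[Z] = 180 + 8 = 188

188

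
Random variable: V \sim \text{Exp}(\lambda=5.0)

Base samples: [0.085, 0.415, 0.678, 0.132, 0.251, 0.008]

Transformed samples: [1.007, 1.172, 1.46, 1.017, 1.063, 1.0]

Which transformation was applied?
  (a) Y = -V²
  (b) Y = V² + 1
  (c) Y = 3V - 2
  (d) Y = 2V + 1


Checking option (b) Y = V² + 1:
  V = 0.085 -> Y = 1.007 ✓
  V = 0.415 -> Y = 1.172 ✓
  V = 0.678 -> Y = 1.46 ✓
All samples match this transformation.

(b) V² + 1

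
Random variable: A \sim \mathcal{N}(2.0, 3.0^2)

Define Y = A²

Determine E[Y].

Using E[X²] = Var(X) + (E[X])²:
E[A] = 2
Var(A) = 3.0^2 = 9
E[A²] = 9 + 2² = 9 + 4 = 13

13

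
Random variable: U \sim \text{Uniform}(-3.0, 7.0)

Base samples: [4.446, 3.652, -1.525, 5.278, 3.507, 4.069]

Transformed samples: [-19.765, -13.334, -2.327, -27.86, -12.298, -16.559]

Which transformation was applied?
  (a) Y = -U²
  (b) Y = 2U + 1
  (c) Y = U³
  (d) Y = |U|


Checking option (a) Y = -U²:
  U = 4.446 -> Y = -19.765 ✓
  U = 3.652 -> Y = -13.334 ✓
  U = -1.525 -> Y = -2.327 ✓
All samples match this transformation.

(a) -U²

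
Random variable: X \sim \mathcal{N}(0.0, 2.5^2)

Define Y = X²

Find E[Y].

Using E[X²] = Var(X) + (E[X])²:
E[X] = 0
Var(X) = 2.5^2 = 6.25
E[X²] = 6.25 + 0² = 6.25 + 0 = 6.25

6.25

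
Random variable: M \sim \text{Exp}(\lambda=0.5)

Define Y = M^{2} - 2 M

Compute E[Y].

E[Y] = 1*E[M²] - 2*E[M]
E[M] = 2
E[M²] = Var(M) + (E[M])² = 4 + 4 = 8
E[Y] = 1*8 - 2*2 = 4

4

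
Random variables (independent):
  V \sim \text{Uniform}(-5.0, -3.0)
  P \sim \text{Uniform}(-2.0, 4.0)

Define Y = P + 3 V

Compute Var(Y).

For independent RVs: Var(aX + bY) = a²Var(X) + b²Var(Y)
Var(V) = 0.33333333
Var(P) = 3
Var(Y) = 3²*0.33333333 + 1²*3
= 9*0.33333333 + 1*3 = 6

6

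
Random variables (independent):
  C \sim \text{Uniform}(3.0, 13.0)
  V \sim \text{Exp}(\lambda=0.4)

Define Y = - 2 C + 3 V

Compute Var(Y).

For independent RVs: Var(aX + bY) = a²Var(X) + b²Var(Y)
Var(C) = 8.3333333
Var(V) = 6.25
Var(Y) = (-2)²*8.3333333 + 3²*6.25
= 4*8.3333333 + 9*6.25 = 89.583333

89.583333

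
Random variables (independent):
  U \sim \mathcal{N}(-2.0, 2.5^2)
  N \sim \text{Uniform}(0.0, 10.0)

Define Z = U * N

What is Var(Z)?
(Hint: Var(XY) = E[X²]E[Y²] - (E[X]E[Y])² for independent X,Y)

Var(XY) = E[X²]E[Y²] - (E[X]E[Y])²
E[U] = -2, Var(U) = 6.25
E[N] = 5, Var(N) = 8.3333333
E[U²] = 6.25 + (-2)² = 10.25
E[N²] = 8.3333333 + 5² = 33.333333
Var(Z) = 10.25*33.333333 - (-2*5)²
= 341.66667 - 100 = 241.66667

241.66667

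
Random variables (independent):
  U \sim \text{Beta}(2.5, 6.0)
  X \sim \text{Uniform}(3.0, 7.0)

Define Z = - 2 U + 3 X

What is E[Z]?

E[Z] = -2*E[U] + 3*E[X]
E[U] = 0.29411765
E[X] = 5
E[Z] = -2*0.29411765 + 3*5 = 14.411765

14.411765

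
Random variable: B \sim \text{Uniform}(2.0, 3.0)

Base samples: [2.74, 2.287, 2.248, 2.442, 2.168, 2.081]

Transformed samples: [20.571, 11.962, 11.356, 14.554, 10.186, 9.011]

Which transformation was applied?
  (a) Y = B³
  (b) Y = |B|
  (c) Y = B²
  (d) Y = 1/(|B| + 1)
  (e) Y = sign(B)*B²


Checking option (a) Y = B³:
  B = 2.74 -> Y = 20.571 ✓
  B = 2.287 -> Y = 11.962 ✓
  B = 2.248 -> Y = 11.356 ✓
All samples match this transformation.

(a) B³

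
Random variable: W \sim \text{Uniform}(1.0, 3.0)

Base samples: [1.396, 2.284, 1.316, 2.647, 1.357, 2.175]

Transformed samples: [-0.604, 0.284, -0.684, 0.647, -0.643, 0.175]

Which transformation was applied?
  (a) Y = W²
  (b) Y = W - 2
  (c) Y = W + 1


Checking option (b) Y = W - 2:
  W = 1.396 -> Y = -0.604 ✓
  W = 2.284 -> Y = 0.284 ✓
  W = 1.316 -> Y = -0.684 ✓
All samples match this transformation.

(b) W - 2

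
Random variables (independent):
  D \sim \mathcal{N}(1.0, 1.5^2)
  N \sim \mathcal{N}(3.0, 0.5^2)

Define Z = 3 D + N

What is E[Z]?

E[Z] = 3*E[D] + 1*E[N]
E[D] = 1
E[N] = 3
E[Z] = 3*1 + 1*3 = 6

6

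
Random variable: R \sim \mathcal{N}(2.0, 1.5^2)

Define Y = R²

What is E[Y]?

E[R²] = Var(R) + (E[R])² = 2.25 + 4 = 6.25

6.25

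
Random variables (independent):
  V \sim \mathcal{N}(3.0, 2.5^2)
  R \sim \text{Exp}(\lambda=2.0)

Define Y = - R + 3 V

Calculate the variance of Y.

For independent RVs: Var(aX + bY) = a²Var(X) + b²Var(Y)
Var(V) = 6.25
Var(R) = 0.25
Var(Y) = 3²*6.25 + (-1)²*0.25
= 9*6.25 + 1*0.25 = 56.5

56.5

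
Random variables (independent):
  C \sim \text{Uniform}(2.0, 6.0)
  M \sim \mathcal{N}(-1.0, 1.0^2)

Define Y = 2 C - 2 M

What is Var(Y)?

For independent RVs: Var(aX + bY) = a²Var(X) + b²Var(Y)
Var(C) = 1.3333333
Var(M) = 1
Var(Y) = 2²*1.3333333 + (-2)²*1
= 4*1.3333333 + 4*1 = 9.3333333

9.3333333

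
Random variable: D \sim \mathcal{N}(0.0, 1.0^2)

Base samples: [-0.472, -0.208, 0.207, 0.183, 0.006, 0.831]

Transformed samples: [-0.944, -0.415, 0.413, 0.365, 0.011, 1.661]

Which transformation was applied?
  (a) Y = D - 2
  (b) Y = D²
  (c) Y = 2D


Checking option (c) Y = 2D:
  D = -0.472 -> Y = -0.944 ✓
  D = -0.208 -> Y = -0.415 ✓
  D = 0.207 -> Y = 0.413 ✓
All samples match this transformation.

(c) 2D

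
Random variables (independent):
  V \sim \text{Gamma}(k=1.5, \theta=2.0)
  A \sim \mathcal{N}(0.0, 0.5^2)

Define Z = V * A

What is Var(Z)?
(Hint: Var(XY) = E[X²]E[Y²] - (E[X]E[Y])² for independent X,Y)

Var(XY) = E[X²]E[Y²] - (E[X]E[Y])²
E[V] = 3, Var(V) = 6
E[A] = 0, Var(A) = 0.25
E[V²] = 6 + 3² = 15
E[A²] = 0.25 + 0² = 0.25
Var(Z) = 15*0.25 - (3*0)²
= 3.75 - 0 = 3.75

3.75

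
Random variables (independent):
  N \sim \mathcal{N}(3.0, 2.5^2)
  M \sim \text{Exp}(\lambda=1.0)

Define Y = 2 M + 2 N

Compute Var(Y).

For independent RVs: Var(aX + bY) = a²Var(X) + b²Var(Y)
Var(N) = 6.25
Var(M) = 1
Var(Y) = 2²*6.25 + 2²*1
= 4*6.25 + 4*1 = 29

29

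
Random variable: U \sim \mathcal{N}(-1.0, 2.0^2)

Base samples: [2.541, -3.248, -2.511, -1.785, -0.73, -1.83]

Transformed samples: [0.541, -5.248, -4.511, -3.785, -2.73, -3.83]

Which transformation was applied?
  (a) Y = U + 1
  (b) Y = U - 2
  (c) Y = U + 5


Checking option (b) Y = U - 2:
  U = 2.541 -> Y = 0.541 ✓
  U = -3.248 -> Y = -5.248 ✓
  U = -2.511 -> Y = -4.511 ✓
All samples match this transformation.

(b) U - 2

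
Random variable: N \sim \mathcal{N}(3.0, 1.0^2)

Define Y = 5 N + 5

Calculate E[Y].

For Y = 5N + 5:
E[Y] = 5 * E[N] + 5
E[N] = 3.0 = 3
E[Y] = 5 * 3 + 5 = 20

20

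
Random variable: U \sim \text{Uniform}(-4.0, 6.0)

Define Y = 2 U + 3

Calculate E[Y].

For Y = 2U + 3:
E[Y] = 2 * E[U] + 3
E[U] = (-4 + 6)/2 = 1
E[Y] = 2 * 1 + 3 = 5

5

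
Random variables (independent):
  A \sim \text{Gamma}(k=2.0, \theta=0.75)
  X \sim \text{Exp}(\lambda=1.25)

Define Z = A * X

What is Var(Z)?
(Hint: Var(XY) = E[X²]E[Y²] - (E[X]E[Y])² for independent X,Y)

Var(XY) = E[X²]E[Y²] - (E[X]E[Y])²
E[A] = 1.5, Var(A) = 1.125
E[X] = 0.8, Var(X) = 0.64
E[A²] = 1.125 + 1.5² = 3.375
E[X²] = 0.64 + 0.8² = 1.28
Var(Z) = 3.375*1.28 - (1.5*0.8)²
= 4.32 - 1.44 = 2.88

2.88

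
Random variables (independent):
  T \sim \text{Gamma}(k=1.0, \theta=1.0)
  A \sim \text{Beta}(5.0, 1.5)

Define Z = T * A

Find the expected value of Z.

For independent RVs: E[XY] = E[X]*E[Y]
E[T] = 1
E[A] = 0.76923077
E[Z] = 1 * 0.76923077 = 0.76923077

0.76923077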